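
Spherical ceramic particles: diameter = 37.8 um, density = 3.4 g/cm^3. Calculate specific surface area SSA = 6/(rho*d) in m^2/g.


SSA = 6 / (3.4 * 37.8) = 0.047 m^2/g

0.047


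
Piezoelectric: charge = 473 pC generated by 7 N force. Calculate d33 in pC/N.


d33 = 473 / 7 = 67.6 pC/N

67.6


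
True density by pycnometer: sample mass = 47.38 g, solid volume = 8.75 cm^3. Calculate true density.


TD = 47.38 / 8.75 = 5.415 g/cm^3

5.415


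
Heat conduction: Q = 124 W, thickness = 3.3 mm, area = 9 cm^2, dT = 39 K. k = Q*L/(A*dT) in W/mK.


k = 124*3.3/1000/(9/10000*39) = 11.66 W/mK

11.66


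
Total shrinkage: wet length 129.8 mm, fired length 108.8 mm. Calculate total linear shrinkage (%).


TS = (129.8 - 108.8) / 129.8 * 100 = 16.18%

16.18


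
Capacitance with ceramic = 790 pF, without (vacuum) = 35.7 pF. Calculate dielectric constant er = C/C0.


er = 790 / 35.7 = 22.13

22.13


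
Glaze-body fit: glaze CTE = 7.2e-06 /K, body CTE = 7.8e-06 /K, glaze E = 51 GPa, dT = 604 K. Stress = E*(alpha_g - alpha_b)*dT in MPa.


Stress = 51*1000*(7.2e-06 - 7.8e-06)*604 = -18.5 MPa

-18.5


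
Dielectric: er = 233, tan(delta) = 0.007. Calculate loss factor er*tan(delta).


Loss = 233 * 0.007 = 1.631

1.631


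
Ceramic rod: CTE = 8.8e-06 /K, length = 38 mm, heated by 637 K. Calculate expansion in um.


dL = 8.8e-06 * 38 * 637 * 1000 = 213.013 um

213.013


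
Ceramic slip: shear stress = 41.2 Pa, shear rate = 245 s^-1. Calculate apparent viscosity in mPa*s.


eta = tau/gamma * 1000 = 41.2/245 * 1000 = 168.2 mPa*s

168.2


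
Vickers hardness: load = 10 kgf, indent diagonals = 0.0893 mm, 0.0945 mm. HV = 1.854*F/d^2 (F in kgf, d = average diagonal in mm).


d_avg = (0.0893+0.0945)/2 = 0.0919 mm
HV = 1.854*10/0.0919^2 = 2195

2195


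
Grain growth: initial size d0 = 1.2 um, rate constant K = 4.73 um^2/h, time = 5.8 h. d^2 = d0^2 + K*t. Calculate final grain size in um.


d^2 = 1.2^2 + 4.73*5.8 = 28.874
d = sqrt(28.874) = 5.37 um

5.37


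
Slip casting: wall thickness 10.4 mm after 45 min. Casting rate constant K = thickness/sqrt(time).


K = 10.4 / sqrt(45) = 10.4 / 6.7082 = 1.55 mm/min^0.5

1.55


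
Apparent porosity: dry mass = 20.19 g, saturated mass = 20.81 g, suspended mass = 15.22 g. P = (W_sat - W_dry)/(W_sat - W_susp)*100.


P = (20.81 - 20.19) / (20.81 - 15.22) * 100 = 0.62 / 5.59 * 100 = 11.1%

11.1


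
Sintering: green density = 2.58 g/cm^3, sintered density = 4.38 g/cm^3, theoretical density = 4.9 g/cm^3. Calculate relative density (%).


Relative = 4.38 / 4.9 * 100 = 89.4%

89.4


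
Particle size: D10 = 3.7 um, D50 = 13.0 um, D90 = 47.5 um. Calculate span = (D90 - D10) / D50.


Span = (47.5 - 3.7) / 13.0 = 43.8 / 13.0 = 3.369

3.369


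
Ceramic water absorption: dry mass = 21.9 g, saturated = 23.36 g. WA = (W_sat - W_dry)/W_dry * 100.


WA = (23.36 - 21.9) / 21.9 * 100 = 6.67%

6.67


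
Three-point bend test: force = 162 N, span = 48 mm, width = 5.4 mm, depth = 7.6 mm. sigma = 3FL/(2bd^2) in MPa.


sigma = 3*162*48/(2*5.4*7.6^2) = 37.4 MPa

37.4


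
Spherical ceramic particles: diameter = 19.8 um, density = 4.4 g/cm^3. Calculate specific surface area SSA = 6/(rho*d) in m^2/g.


SSA = 6 / (4.4 * 19.8) = 0.069 m^2/g

0.069


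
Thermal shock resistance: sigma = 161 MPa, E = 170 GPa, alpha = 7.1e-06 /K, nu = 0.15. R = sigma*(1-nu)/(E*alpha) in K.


R = 161*(1-0.15)/(170*1000*7.1e-06) = 113 K

113


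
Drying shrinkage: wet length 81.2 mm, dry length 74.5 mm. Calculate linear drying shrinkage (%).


DS = (81.2 - 74.5) / 81.2 * 100 = 8.25%

8.25


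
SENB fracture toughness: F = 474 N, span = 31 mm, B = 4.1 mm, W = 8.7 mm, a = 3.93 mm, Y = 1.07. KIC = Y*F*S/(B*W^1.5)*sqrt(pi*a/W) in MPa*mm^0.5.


KIC = 1.07*474*31/(4.1*8.7^1.5)*sqrt(pi*3.93/8.7) = 178.02

178.02


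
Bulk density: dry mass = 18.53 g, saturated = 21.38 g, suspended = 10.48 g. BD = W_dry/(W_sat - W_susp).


BD = 18.53 / (21.38 - 10.48) = 18.53 / 10.9 = 1.7 g/cm^3

1.7


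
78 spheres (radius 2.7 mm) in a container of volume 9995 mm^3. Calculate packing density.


V_sphere = 4/3*pi*2.7^3 = 82.448 mm^3
Total V = 78*82.448 = 6430.944 mm^3
PD = 6430.944 / 9995 = 0.643

0.643


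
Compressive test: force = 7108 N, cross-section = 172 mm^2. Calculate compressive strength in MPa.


CS = 7108 / 172 = 41.3 MPa

41.3


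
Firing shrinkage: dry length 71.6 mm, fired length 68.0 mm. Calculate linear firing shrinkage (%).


FS = (71.6 - 68.0) / 71.6 * 100 = 5.03%

5.03


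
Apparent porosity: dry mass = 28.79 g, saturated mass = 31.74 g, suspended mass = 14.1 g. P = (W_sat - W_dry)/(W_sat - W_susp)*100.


P = (31.74 - 28.79) / (31.74 - 14.1) * 100 = 2.95 / 17.64 * 100 = 16.7%

16.7


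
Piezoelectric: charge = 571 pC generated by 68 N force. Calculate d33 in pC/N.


d33 = 571 / 68 = 8.4 pC/N

8.4


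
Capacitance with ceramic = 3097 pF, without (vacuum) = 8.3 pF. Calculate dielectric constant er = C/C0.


er = 3097 / 8.3 = 373.13

373.13


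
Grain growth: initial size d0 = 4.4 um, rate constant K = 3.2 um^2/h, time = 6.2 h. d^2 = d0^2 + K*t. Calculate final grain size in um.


d^2 = 4.4^2 + 3.2*6.2 = 39.2
d = sqrt(39.2) = 6.26 um

6.26


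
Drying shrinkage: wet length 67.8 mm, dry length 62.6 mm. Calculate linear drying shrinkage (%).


DS = (67.8 - 62.6) / 67.8 * 100 = 7.67%

7.67


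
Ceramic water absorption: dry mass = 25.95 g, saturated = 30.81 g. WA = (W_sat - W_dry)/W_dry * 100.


WA = (30.81 - 25.95) / 25.95 * 100 = 18.73%

18.73


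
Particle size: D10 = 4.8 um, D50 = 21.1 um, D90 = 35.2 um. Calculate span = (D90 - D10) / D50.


Span = (35.2 - 4.8) / 21.1 = 30.4 / 21.1 = 1.441

1.441


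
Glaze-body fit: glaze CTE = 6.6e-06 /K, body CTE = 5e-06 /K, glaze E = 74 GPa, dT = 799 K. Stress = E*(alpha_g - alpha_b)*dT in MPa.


Stress = 74*1000*(6.6e-06 - 5e-06)*799 = 94.6 MPa

94.6


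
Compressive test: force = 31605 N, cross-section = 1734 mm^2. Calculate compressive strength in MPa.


CS = 31605 / 1734 = 18.2 MPa

18.2


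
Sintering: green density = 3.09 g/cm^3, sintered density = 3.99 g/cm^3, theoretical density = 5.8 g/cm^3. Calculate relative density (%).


Relative = 3.99 / 5.8 * 100 = 68.8%

68.8


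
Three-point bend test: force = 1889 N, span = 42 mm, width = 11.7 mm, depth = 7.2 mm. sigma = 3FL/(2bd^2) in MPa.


sigma = 3*1889*42/(2*11.7*7.2^2) = 196.2 MPa

196.2


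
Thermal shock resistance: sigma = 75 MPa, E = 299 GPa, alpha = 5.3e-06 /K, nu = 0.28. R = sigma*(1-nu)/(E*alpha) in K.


R = 75*(1-0.28)/(299*1000*5.3e-06) = 34 K

34


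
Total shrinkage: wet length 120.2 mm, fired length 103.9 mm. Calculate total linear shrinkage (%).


TS = (120.2 - 103.9) / 120.2 * 100 = 13.56%

13.56


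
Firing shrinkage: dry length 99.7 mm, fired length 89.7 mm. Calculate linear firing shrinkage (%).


FS = (99.7 - 89.7) / 99.7 * 100 = 10.03%

10.03


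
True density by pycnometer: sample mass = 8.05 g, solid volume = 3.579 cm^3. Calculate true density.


TD = 8.05 / 3.579 = 2.249 g/cm^3

2.249


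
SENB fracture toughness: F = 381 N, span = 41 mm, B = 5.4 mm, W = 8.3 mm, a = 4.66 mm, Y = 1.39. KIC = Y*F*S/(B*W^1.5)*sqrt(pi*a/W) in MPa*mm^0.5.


KIC = 1.39*381*41/(5.4*8.3^1.5)*sqrt(pi*4.66/8.3) = 223.33

223.33


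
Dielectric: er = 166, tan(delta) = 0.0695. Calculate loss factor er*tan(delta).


Loss = 166 * 0.0695 = 11.537

11.537


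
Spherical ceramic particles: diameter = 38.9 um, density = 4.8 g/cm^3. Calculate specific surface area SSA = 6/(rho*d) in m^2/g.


SSA = 6 / (4.8 * 38.9) = 0.032 m^2/g

0.032


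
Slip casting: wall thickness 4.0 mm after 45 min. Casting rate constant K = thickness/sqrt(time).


K = 4.0 / sqrt(45) = 4.0 / 6.7082 = 0.596 mm/min^0.5

0.596


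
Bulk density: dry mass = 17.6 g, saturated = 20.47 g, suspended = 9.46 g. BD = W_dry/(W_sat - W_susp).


BD = 17.6 / (20.47 - 9.46) = 17.6 / 11.01 = 1.599 g/cm^3

1.599


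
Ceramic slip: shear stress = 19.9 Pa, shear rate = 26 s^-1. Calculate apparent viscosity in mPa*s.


eta = tau/gamma * 1000 = 19.9/26 * 1000 = 765.4 mPa*s

765.4


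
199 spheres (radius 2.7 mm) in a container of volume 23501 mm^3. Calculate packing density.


V_sphere = 4/3*pi*2.7^3 = 82.448 mm^3
Total V = 199*82.448 = 16407.152 mm^3
PD = 16407.152 / 23501 = 0.698

0.698


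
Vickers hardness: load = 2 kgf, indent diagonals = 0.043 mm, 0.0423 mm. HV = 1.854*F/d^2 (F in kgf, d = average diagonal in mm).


d_avg = (0.043+0.0423)/2 = 0.04265 mm
HV = 1.854*2/0.04265^2 = 2038

2038


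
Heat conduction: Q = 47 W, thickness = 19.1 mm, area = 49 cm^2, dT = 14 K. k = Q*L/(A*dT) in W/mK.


k = 47*19.1/1000/(49/10000*14) = 13.09 W/mK

13.09


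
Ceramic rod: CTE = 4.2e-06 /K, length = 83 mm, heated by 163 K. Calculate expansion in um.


dL = 4.2e-06 * 83 * 163 * 1000 = 56.822 um

56.822


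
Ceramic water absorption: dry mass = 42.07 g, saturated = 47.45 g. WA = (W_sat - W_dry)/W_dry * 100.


WA = (47.45 - 42.07) / 42.07 * 100 = 12.79%

12.79


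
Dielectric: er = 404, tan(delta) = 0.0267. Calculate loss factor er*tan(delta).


Loss = 404 * 0.0267 = 10.787

10.787


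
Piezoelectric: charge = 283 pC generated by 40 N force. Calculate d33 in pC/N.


d33 = 283 / 40 = 7.1 pC/N

7.1


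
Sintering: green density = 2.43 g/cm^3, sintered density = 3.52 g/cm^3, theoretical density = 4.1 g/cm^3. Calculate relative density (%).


Relative = 3.52 / 4.1 * 100 = 85.9%

85.9


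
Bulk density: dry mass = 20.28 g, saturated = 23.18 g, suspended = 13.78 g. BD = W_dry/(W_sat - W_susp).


BD = 20.28 / (23.18 - 13.78) = 20.28 / 9.4 = 2.157 g/cm^3

2.157


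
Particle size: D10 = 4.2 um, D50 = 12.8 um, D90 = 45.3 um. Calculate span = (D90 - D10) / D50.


Span = (45.3 - 4.2) / 12.8 = 41.1 / 12.8 = 3.211

3.211


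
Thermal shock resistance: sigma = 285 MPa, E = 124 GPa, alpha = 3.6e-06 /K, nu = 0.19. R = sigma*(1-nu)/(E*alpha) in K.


R = 285*(1-0.19)/(124*1000*3.6e-06) = 517 K

517


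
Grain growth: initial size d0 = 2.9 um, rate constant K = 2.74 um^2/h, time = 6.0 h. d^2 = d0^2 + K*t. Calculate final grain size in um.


d^2 = 2.9^2 + 2.74*6.0 = 24.85
d = sqrt(24.85) = 4.98 um

4.98


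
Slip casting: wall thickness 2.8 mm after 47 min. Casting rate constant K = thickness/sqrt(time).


K = 2.8 / sqrt(47) = 2.8 / 6.8557 = 0.408 mm/min^0.5

0.408


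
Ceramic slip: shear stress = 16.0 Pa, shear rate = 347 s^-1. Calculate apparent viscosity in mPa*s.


eta = tau/gamma * 1000 = 16.0/347 * 1000 = 46.1 mPa*s

46.1


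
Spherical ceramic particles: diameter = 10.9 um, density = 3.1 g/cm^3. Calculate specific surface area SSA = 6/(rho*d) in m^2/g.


SSA = 6 / (3.1 * 10.9) = 0.178 m^2/g

0.178


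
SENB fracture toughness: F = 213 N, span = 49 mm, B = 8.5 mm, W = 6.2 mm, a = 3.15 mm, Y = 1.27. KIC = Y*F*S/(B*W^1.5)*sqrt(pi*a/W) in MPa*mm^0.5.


KIC = 1.27*213*49/(8.5*6.2^1.5)*sqrt(pi*3.15/6.2) = 127.62

127.62


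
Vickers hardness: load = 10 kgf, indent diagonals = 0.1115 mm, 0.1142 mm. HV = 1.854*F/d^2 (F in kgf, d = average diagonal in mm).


d_avg = (0.1115+0.1142)/2 = 0.11285 mm
HV = 1.854*10/0.11285^2 = 1456

1456


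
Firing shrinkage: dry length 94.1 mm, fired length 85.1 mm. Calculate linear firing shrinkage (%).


FS = (94.1 - 85.1) / 94.1 * 100 = 9.56%

9.56


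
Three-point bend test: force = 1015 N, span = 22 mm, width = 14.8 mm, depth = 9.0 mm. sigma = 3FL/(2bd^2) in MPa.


sigma = 3*1015*22/(2*14.8*9.0^2) = 27.9 MPa

27.9


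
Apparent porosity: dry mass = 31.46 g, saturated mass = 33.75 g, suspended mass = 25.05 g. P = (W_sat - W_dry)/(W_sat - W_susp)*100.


P = (33.75 - 31.46) / (33.75 - 25.05) * 100 = 2.29 / 8.7 * 100 = 26.3%

26.3


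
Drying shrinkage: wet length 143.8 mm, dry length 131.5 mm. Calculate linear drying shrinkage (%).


DS = (143.8 - 131.5) / 143.8 * 100 = 8.55%

8.55


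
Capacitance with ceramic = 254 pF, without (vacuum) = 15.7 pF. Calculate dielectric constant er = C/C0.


er = 254 / 15.7 = 16.18

16.18


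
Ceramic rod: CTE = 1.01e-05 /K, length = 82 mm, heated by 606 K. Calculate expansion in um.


dL = 1.01e-05 * 82 * 606 * 1000 = 501.889 um

501.889


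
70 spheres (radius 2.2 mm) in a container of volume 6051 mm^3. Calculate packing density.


V_sphere = 4/3*pi*2.2^3 = 44.6022 mm^3
Total V = 70*44.6022 = 3122.154 mm^3
PD = 3122.154 / 6051 = 0.516

0.516


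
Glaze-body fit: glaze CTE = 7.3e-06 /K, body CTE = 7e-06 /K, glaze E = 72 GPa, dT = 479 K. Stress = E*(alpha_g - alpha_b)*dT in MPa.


Stress = 72*1000*(7.3e-06 - 7e-06)*479 = 10.3 MPa

10.3


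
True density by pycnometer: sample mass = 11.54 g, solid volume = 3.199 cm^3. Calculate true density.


TD = 11.54 / 3.199 = 3.607 g/cm^3

3.607


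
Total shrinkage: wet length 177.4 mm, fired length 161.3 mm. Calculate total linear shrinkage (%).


TS = (177.4 - 161.3) / 177.4 * 100 = 9.08%

9.08


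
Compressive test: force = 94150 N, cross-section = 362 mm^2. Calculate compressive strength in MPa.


CS = 94150 / 362 = 260.1 MPa

260.1


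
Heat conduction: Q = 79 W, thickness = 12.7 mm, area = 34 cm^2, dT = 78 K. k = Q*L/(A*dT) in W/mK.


k = 79*12.7/1000/(34/10000*78) = 3.78 W/mK

3.78


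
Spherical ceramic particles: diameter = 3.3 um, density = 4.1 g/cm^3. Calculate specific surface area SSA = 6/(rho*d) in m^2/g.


SSA = 6 / (4.1 * 3.3) = 0.443 m^2/g

0.443


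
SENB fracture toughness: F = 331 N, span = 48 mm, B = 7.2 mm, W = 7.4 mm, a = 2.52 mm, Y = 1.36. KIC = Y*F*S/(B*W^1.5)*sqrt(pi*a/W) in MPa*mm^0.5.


KIC = 1.36*331*48/(7.2*7.4^1.5)*sqrt(pi*2.52/7.4) = 154.2

154.2


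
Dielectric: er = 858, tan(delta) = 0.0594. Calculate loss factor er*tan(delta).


Loss = 858 * 0.0594 = 50.965

50.965


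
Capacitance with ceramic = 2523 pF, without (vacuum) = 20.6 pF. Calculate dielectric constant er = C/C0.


er = 2523 / 20.6 = 122.48

122.48


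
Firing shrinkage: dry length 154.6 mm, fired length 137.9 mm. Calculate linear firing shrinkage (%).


FS = (154.6 - 137.9) / 154.6 * 100 = 10.8%

10.8


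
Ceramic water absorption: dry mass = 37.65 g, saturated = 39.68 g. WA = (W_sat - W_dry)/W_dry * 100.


WA = (39.68 - 37.65) / 37.65 * 100 = 5.39%

5.39


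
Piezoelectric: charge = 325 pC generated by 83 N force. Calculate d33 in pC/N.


d33 = 325 / 83 = 3.9 pC/N

3.9


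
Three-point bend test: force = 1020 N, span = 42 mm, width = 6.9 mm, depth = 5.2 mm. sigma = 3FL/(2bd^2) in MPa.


sigma = 3*1020*42/(2*6.9*5.2^2) = 344.4 MPa

344.4


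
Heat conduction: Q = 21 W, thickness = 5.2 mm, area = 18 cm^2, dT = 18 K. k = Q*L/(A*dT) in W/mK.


k = 21*5.2/1000/(18/10000*18) = 3.37 W/mK

3.37


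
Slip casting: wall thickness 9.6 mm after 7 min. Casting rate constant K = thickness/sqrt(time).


K = 9.6 / sqrt(7) = 9.6 / 2.6458 = 3.628 mm/min^0.5

3.628


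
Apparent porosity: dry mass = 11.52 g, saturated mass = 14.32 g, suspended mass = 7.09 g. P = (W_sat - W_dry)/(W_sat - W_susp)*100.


P = (14.32 - 11.52) / (14.32 - 7.09) * 100 = 2.8 / 7.23 * 100 = 38.7%

38.7


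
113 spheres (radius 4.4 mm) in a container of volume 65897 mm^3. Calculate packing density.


V_sphere = 4/3*pi*4.4^3 = 356.8179 mm^3
Total V = 113*356.8179 = 40320.4227 mm^3
PD = 40320.4227 / 65897 = 0.612

0.612


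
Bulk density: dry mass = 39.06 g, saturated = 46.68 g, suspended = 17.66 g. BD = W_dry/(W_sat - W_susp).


BD = 39.06 / (46.68 - 17.66) = 39.06 / 29.02 = 1.346 g/cm^3

1.346


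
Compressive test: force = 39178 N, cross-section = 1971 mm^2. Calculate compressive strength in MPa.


CS = 39178 / 1971 = 19.9 MPa

19.9


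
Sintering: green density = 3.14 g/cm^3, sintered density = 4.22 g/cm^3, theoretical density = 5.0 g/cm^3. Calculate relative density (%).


Relative = 4.22 / 5.0 * 100 = 84.4%

84.4


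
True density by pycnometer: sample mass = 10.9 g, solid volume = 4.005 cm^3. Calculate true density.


TD = 10.9 / 4.005 = 2.722 g/cm^3

2.722


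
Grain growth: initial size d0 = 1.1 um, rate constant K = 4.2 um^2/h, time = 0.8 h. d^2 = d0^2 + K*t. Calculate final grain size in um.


d^2 = 1.1^2 + 4.2*0.8 = 4.57
d = sqrt(4.57) = 2.14 um

2.14


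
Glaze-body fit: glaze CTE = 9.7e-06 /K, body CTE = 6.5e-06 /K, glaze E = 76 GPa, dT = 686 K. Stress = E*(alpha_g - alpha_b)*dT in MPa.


Stress = 76*1000*(9.7e-06 - 6.5e-06)*686 = 166.8 MPa

166.8


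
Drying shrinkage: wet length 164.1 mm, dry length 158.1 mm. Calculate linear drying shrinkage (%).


DS = (164.1 - 158.1) / 164.1 * 100 = 3.66%

3.66


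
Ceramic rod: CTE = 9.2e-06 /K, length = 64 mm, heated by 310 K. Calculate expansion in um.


dL = 9.2e-06 * 64 * 310 * 1000 = 182.528 um

182.528


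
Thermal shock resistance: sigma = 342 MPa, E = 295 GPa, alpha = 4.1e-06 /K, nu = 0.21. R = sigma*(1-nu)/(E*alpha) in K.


R = 342*(1-0.21)/(295*1000*4.1e-06) = 223 K

223


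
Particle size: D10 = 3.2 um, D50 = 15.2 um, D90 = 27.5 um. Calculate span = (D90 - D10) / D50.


Span = (27.5 - 3.2) / 15.2 = 24.3 / 15.2 = 1.599

1.599


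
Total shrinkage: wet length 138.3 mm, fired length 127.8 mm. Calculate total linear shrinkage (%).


TS = (138.3 - 127.8) / 138.3 * 100 = 7.59%

7.59


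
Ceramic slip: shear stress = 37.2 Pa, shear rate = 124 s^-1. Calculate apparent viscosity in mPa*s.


eta = tau/gamma * 1000 = 37.2/124 * 1000 = 300.0 mPa*s

300.0


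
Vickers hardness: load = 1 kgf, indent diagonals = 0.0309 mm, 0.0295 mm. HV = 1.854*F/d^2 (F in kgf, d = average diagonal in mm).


d_avg = (0.0309+0.0295)/2 = 0.0302 mm
HV = 1.854*1/0.0302^2 = 2033

2033


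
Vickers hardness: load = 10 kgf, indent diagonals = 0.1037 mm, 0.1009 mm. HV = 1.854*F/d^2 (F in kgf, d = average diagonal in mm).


d_avg = (0.1037+0.1009)/2 = 0.1023 mm
HV = 1.854*10/0.1023^2 = 1772

1772


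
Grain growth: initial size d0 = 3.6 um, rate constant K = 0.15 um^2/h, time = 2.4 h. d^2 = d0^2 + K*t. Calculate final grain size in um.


d^2 = 3.6^2 + 0.15*2.4 = 13.32
d = sqrt(13.32) = 3.65 um

3.65


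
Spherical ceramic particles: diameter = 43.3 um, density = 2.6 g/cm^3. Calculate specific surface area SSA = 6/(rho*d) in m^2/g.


SSA = 6 / (2.6 * 43.3) = 0.053 m^2/g

0.053


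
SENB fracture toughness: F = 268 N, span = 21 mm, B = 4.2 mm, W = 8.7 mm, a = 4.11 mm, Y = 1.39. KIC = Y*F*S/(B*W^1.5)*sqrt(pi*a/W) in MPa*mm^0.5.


KIC = 1.39*268*21/(4.2*8.7^1.5)*sqrt(pi*4.11/8.7) = 88.43

88.43


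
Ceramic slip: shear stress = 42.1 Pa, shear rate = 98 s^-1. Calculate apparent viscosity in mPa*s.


eta = tau/gamma * 1000 = 42.1/98 * 1000 = 429.6 mPa*s

429.6


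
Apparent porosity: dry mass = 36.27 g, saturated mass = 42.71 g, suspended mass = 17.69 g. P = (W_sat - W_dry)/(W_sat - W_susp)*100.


P = (42.71 - 36.27) / (42.71 - 17.69) * 100 = 6.44 / 25.02 * 100 = 25.7%

25.7


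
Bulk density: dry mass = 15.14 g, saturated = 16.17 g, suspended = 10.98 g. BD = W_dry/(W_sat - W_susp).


BD = 15.14 / (16.17 - 10.98) = 15.14 / 5.19 = 2.917 g/cm^3

2.917


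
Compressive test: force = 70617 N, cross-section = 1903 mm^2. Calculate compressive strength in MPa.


CS = 70617 / 1903 = 37.1 MPa

37.1


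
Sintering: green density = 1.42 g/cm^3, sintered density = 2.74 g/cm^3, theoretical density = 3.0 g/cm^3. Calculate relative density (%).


Relative = 2.74 / 3.0 * 100 = 91.3%

91.3


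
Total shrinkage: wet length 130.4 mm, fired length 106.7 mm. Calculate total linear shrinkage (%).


TS = (130.4 - 106.7) / 130.4 * 100 = 18.17%

18.17


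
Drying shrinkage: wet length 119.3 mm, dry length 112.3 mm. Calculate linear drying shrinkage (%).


DS = (119.3 - 112.3) / 119.3 * 100 = 5.87%

5.87


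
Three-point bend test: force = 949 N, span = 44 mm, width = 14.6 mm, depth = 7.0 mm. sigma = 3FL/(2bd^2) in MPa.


sigma = 3*949*44/(2*14.6*7.0^2) = 87.6 MPa

87.6


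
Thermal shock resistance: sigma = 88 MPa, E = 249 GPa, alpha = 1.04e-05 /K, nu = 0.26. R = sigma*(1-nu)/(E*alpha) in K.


R = 88*(1-0.26)/(249*1000*1.04e-05) = 25 K

25


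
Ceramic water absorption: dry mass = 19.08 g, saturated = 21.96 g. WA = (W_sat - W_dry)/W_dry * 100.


WA = (21.96 - 19.08) / 19.08 * 100 = 15.09%

15.09


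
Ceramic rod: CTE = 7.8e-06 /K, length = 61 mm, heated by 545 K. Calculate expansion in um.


dL = 7.8e-06 * 61 * 545 * 1000 = 259.311 um

259.311


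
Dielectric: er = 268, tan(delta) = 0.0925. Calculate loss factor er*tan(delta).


Loss = 268 * 0.0925 = 24.79

24.79


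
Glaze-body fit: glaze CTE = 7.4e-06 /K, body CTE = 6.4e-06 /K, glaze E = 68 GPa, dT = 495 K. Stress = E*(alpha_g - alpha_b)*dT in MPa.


Stress = 68*1000*(7.4e-06 - 6.4e-06)*495 = 33.7 MPa

33.7


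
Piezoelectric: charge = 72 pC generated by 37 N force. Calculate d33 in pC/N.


d33 = 72 / 37 = 1.9 pC/N

1.9


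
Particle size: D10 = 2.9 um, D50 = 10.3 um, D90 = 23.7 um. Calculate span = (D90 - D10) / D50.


Span = (23.7 - 2.9) / 10.3 = 20.8 / 10.3 = 2.019

2.019


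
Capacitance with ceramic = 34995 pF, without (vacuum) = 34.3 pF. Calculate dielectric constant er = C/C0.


er = 34995 / 34.3 = 1020.26

1020.26


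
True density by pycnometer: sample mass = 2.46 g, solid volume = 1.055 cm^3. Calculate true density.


TD = 2.46 / 1.055 = 2.332 g/cm^3

2.332


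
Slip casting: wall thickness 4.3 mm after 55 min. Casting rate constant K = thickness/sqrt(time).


K = 4.3 / sqrt(55) = 4.3 / 7.4162 = 0.58 mm/min^0.5

0.58


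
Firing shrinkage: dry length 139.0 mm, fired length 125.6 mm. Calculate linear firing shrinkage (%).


FS = (139.0 - 125.6) / 139.0 * 100 = 9.64%

9.64


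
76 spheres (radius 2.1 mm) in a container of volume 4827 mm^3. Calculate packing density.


V_sphere = 4/3*pi*2.1^3 = 38.7924 mm^3
Total V = 76*38.7924 = 2948.2224 mm^3
PD = 2948.2224 / 4827 = 0.611

0.611


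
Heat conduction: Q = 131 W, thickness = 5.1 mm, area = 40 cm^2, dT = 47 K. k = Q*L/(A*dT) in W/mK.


k = 131*5.1/1000/(40/10000*47) = 3.55 W/mK

3.55


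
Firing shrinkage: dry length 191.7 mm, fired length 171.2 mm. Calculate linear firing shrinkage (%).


FS = (191.7 - 171.2) / 191.7 * 100 = 10.69%

10.69


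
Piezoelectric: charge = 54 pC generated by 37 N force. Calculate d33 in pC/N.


d33 = 54 / 37 = 1.5 pC/N

1.5


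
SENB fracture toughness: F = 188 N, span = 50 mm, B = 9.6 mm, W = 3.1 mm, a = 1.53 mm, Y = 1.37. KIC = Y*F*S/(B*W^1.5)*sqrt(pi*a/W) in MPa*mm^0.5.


KIC = 1.37*188*50/(9.6*3.1^1.5)*sqrt(pi*1.53/3.1) = 306.04

306.04


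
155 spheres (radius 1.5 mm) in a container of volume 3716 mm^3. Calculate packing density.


V_sphere = 4/3*pi*1.5^3 = 14.1372 mm^3
Total V = 155*14.1372 = 2191.266 mm^3
PD = 2191.266 / 3716 = 0.59

0.59


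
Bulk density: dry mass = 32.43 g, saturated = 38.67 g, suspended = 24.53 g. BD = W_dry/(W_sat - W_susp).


BD = 32.43 / (38.67 - 24.53) = 32.43 / 14.14 = 2.293 g/cm^3

2.293


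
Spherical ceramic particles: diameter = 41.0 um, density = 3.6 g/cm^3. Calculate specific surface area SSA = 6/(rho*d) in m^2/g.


SSA = 6 / (3.6 * 41.0) = 0.041 m^2/g

0.041


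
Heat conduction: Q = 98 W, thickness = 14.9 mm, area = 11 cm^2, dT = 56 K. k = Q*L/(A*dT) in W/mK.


k = 98*14.9/1000/(11/10000*56) = 23.7 W/mK

23.7


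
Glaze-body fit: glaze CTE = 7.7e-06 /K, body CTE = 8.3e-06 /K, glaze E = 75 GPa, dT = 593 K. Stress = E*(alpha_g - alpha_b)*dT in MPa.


Stress = 75*1000*(7.7e-06 - 8.3e-06)*593 = -26.7 MPa

-26.7


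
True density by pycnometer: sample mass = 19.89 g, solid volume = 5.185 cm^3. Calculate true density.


TD = 19.89 / 5.185 = 3.836 g/cm^3

3.836


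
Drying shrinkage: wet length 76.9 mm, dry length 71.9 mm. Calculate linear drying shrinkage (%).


DS = (76.9 - 71.9) / 76.9 * 100 = 6.5%

6.5


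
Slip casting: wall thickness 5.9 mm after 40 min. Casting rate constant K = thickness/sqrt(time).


K = 5.9 / sqrt(40) = 5.9 / 6.3246 = 0.933 mm/min^0.5

0.933


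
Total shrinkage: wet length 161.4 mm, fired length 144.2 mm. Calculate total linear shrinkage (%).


TS = (161.4 - 144.2) / 161.4 * 100 = 10.66%

10.66


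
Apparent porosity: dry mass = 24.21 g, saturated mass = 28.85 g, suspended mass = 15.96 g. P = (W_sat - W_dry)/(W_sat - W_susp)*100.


P = (28.85 - 24.21) / (28.85 - 15.96) * 100 = 4.64 / 12.89 * 100 = 36.0%

36.0


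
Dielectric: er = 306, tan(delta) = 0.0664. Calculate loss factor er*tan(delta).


Loss = 306 * 0.0664 = 20.318

20.318


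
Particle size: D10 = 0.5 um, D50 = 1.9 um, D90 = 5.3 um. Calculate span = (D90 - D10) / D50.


Span = (5.3 - 0.5) / 1.9 = 4.8 / 1.9 = 2.526

2.526


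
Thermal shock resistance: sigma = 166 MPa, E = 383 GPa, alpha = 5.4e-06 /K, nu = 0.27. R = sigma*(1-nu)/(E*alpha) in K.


R = 166*(1-0.27)/(383*1000*5.4e-06) = 59 K

59


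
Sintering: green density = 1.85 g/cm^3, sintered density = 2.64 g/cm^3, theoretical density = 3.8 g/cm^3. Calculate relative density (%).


Relative = 2.64 / 3.8 * 100 = 69.5%

69.5


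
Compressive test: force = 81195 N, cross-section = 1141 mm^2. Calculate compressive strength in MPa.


CS = 81195 / 1141 = 71.2 MPa

71.2


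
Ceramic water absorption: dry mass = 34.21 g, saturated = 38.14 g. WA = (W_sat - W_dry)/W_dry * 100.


WA = (38.14 - 34.21) / 34.21 * 100 = 11.49%

11.49


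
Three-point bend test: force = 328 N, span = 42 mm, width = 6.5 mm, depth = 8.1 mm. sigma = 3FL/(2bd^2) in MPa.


sigma = 3*328*42/(2*6.5*8.1^2) = 48.5 MPa

48.5


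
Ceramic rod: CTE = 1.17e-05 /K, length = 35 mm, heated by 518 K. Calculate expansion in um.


dL = 1.17e-05 * 35 * 518 * 1000 = 212.121 um

212.121


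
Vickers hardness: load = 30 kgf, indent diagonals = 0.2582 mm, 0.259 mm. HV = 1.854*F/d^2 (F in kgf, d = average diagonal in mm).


d_avg = (0.2582+0.259)/2 = 0.2586 mm
HV = 1.854*30/0.2586^2 = 832

832


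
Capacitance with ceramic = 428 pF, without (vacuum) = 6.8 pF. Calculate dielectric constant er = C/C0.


er = 428 / 6.8 = 62.94

62.94


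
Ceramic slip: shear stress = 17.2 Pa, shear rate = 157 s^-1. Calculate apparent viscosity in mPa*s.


eta = tau/gamma * 1000 = 17.2/157 * 1000 = 109.6 mPa*s

109.6


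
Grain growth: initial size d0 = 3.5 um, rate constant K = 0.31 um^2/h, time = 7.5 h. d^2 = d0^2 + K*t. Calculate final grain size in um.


d^2 = 3.5^2 + 0.31*7.5 = 14.575
d = sqrt(14.575) = 3.82 um

3.82


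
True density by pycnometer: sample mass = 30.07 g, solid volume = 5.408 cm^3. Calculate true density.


TD = 30.07 / 5.408 = 5.56 g/cm^3

5.56


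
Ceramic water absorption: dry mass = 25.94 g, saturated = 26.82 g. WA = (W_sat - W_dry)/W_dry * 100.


WA = (26.82 - 25.94) / 25.94 * 100 = 3.39%

3.39


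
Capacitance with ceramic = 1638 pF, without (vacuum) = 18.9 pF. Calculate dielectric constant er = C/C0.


er = 1638 / 18.9 = 86.67

86.67


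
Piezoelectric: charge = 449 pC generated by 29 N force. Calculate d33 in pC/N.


d33 = 449 / 29 = 15.5 pC/N

15.5


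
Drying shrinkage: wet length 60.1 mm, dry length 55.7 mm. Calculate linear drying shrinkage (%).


DS = (60.1 - 55.7) / 60.1 * 100 = 7.32%

7.32


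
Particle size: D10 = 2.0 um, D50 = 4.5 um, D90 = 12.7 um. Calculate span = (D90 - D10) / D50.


Span = (12.7 - 2.0) / 4.5 = 10.7 / 4.5 = 2.378

2.378


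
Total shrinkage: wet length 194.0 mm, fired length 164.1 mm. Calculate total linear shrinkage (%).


TS = (194.0 - 164.1) / 194.0 * 100 = 15.41%

15.41


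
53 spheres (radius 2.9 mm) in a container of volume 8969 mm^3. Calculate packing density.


V_sphere = 4/3*pi*2.9^3 = 102.1604 mm^3
Total V = 53*102.1604 = 5414.5012 mm^3
PD = 5414.5012 / 8969 = 0.604

0.604


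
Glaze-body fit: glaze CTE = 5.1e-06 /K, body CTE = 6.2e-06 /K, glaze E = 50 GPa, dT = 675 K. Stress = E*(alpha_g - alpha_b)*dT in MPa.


Stress = 50*1000*(5.1e-06 - 6.2e-06)*675 = -37.1 MPa

-37.1


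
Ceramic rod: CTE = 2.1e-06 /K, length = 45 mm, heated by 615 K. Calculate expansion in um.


dL = 2.1e-06 * 45 * 615 * 1000 = 58.118 um

58.118


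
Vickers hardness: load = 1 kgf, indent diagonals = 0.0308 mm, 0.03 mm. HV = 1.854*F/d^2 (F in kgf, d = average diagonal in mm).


d_avg = (0.0308+0.03)/2 = 0.0304 mm
HV = 1.854*1/0.0304^2 = 2006

2006


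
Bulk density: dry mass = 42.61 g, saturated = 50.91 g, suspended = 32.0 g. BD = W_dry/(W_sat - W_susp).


BD = 42.61 / (50.91 - 32.0) = 42.61 / 18.91 = 2.253 g/cm^3

2.253


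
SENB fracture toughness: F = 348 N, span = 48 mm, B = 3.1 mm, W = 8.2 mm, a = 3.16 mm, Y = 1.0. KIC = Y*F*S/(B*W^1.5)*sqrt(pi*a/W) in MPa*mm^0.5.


KIC = 1.0*348*48/(3.1*8.2^1.5)*sqrt(pi*3.16/8.2) = 252.49

252.49


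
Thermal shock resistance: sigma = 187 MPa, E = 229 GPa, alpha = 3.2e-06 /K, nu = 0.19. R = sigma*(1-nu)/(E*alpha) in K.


R = 187*(1-0.19)/(229*1000*3.2e-06) = 207 K

207


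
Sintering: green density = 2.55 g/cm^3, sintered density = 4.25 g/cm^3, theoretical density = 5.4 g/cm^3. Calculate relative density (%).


Relative = 4.25 / 5.4 * 100 = 78.7%

78.7


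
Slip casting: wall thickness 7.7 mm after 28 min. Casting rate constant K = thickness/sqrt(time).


K = 7.7 / sqrt(28) = 7.7 / 5.2915 = 1.455 mm/min^0.5

1.455


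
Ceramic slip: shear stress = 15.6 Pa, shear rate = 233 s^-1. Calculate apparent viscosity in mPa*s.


eta = tau/gamma * 1000 = 15.6/233 * 1000 = 67.0 mPa*s

67.0


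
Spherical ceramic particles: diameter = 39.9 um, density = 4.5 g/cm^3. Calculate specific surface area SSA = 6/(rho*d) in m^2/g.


SSA = 6 / (4.5 * 39.9) = 0.033 m^2/g

0.033


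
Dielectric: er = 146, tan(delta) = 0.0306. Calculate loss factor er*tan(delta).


Loss = 146 * 0.0306 = 4.468

4.468


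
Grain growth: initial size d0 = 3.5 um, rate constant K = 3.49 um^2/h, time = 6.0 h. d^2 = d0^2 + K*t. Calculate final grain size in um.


d^2 = 3.5^2 + 3.49*6.0 = 33.19
d = sqrt(33.19) = 5.76 um

5.76


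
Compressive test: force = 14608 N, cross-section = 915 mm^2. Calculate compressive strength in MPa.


CS = 14608 / 915 = 16.0 MPa

16.0


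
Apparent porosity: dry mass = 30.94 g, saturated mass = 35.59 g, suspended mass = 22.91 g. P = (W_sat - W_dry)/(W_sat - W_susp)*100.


P = (35.59 - 30.94) / (35.59 - 22.91) * 100 = 4.65 / 12.68 * 100 = 36.7%

36.7


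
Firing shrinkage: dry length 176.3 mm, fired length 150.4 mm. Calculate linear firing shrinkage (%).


FS = (176.3 - 150.4) / 176.3 * 100 = 14.69%

14.69


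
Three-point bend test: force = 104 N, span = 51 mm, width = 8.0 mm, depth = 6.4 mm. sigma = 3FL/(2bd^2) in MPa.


sigma = 3*104*51/(2*8.0*6.4^2) = 24.3 MPa

24.3


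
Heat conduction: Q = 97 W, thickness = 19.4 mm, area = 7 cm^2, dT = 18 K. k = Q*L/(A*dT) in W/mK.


k = 97*19.4/1000/(7/10000*18) = 149.35 W/mK

149.35


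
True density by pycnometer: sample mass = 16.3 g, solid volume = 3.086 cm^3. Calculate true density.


TD = 16.3 / 3.086 = 5.282 g/cm^3

5.282


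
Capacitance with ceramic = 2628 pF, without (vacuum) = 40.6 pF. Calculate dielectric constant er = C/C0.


er = 2628 / 40.6 = 64.73

64.73


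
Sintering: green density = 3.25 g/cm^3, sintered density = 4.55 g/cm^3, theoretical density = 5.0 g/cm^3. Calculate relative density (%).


Relative = 4.55 / 5.0 * 100 = 91.0%

91.0


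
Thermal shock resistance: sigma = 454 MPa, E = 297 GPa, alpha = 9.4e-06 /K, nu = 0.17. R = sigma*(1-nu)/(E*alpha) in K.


R = 454*(1-0.17)/(297*1000*9.4e-06) = 135 K

135


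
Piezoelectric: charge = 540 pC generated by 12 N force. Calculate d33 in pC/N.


d33 = 540 / 12 = 45.0 pC/N

45.0


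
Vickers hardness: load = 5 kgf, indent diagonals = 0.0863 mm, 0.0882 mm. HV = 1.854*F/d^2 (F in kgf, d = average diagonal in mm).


d_avg = (0.0863+0.0882)/2 = 0.08725 mm
HV = 1.854*5/0.08725^2 = 1218

1218


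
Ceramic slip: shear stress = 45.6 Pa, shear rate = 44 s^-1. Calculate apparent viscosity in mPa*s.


eta = tau/gamma * 1000 = 45.6/44 * 1000 = 1036.4 mPa*s

1036.4


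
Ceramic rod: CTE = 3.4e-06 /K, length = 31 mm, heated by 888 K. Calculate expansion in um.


dL = 3.4e-06 * 31 * 888 * 1000 = 93.595 um

93.595


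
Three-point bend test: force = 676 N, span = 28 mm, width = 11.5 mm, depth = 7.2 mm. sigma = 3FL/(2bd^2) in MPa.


sigma = 3*676*28/(2*11.5*7.2^2) = 47.6 MPa

47.6


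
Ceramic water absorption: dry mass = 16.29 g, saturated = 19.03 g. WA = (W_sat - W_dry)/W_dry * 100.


WA = (19.03 - 16.29) / 16.29 * 100 = 16.82%

16.82


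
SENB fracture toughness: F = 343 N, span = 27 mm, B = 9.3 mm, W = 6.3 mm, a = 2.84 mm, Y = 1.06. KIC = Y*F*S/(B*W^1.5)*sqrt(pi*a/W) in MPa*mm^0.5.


KIC = 1.06*343*27/(9.3*6.3^1.5)*sqrt(pi*2.84/6.3) = 79.44

79.44


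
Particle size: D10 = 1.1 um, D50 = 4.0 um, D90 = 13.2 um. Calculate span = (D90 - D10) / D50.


Span = (13.2 - 1.1) / 4.0 = 12.1 / 4.0 = 3.025

3.025


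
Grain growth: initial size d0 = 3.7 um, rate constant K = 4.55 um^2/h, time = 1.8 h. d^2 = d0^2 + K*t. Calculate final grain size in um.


d^2 = 3.7^2 + 4.55*1.8 = 21.88
d = sqrt(21.88) = 4.68 um

4.68


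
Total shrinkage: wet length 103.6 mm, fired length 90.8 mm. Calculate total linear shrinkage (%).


TS = (103.6 - 90.8) / 103.6 * 100 = 12.36%

12.36


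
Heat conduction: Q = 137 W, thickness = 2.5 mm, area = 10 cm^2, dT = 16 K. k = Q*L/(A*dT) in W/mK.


k = 137*2.5/1000/(10/10000*16) = 21.41 W/mK

21.41


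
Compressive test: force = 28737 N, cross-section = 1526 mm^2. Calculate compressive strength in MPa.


CS = 28737 / 1526 = 18.8 MPa

18.8


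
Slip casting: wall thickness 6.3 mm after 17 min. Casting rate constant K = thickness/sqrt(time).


K = 6.3 / sqrt(17) = 6.3 / 4.1231 = 1.528 mm/min^0.5

1.528


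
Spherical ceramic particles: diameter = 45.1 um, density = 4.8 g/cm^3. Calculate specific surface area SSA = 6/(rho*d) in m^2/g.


SSA = 6 / (4.8 * 45.1) = 0.028 m^2/g

0.028


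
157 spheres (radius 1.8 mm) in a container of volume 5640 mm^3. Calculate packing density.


V_sphere = 4/3*pi*1.8^3 = 24.429 mm^3
Total V = 157*24.429 = 3835.353 mm^3
PD = 3835.353 / 5640 = 0.68

0.68


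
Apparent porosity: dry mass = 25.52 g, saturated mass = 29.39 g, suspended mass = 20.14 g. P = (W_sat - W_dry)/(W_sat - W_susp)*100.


P = (29.39 - 25.52) / (29.39 - 20.14) * 100 = 3.87 / 9.25 * 100 = 41.8%

41.8


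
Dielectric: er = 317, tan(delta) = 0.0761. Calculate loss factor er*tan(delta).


Loss = 317 * 0.0761 = 24.124

24.124


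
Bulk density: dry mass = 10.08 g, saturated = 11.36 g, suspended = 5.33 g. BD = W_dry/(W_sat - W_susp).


BD = 10.08 / (11.36 - 5.33) = 10.08 / 6.03 = 1.672 g/cm^3

1.672


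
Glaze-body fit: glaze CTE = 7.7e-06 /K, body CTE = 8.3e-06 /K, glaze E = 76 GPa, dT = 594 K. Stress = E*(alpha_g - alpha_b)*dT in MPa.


Stress = 76*1000*(7.7e-06 - 8.3e-06)*594 = -27.1 MPa

-27.1


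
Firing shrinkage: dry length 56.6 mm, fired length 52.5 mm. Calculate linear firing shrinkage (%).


FS = (56.6 - 52.5) / 56.6 * 100 = 7.24%

7.24


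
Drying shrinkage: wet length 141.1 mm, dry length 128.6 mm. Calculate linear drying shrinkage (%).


DS = (141.1 - 128.6) / 141.1 * 100 = 8.86%

8.86


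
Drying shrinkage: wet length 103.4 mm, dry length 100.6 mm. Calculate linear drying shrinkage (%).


DS = (103.4 - 100.6) / 103.4 * 100 = 2.71%

2.71


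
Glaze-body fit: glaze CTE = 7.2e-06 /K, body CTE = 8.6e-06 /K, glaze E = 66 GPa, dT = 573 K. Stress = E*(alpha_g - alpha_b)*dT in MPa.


Stress = 66*1000*(7.2e-06 - 8.6e-06)*573 = -52.9 MPa

-52.9


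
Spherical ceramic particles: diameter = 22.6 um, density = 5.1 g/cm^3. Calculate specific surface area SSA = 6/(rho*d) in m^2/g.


SSA = 6 / (5.1 * 22.6) = 0.052 m^2/g

0.052


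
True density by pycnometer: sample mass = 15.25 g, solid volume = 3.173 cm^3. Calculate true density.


TD = 15.25 / 3.173 = 4.806 g/cm^3

4.806


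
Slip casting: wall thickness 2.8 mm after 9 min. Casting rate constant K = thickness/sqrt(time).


K = 2.8 / sqrt(9) = 2.8 / 3.0 = 0.933 mm/min^0.5

0.933


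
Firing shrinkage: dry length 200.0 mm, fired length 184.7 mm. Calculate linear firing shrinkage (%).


FS = (200.0 - 184.7) / 200.0 * 100 = 7.65%

7.65


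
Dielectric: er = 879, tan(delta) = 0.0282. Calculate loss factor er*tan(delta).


Loss = 879 * 0.0282 = 24.788

24.788


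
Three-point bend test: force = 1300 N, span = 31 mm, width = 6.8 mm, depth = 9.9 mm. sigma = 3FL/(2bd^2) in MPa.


sigma = 3*1300*31/(2*6.8*9.9^2) = 90.7 MPa

90.7


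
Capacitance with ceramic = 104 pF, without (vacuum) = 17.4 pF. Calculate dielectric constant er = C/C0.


er = 104 / 17.4 = 5.98

5.98


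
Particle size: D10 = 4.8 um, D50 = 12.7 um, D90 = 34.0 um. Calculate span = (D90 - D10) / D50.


Span = (34.0 - 4.8) / 12.7 = 29.2 / 12.7 = 2.299

2.299


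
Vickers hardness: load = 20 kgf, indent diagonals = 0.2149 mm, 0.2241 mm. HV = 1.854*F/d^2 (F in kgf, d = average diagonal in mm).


d_avg = (0.2149+0.2241)/2 = 0.2195 mm
HV = 1.854*20/0.2195^2 = 770

770


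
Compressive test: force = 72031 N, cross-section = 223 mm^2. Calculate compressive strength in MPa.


CS = 72031 / 223 = 323.0 MPa

323.0


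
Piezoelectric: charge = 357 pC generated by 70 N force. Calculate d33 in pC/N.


d33 = 357 / 70 = 5.1 pC/N

5.1


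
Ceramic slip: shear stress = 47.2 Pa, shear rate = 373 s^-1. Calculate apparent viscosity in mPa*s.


eta = tau/gamma * 1000 = 47.2/373 * 1000 = 126.5 mPa*s

126.5


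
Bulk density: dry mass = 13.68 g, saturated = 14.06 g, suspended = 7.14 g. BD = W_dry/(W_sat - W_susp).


BD = 13.68 / (14.06 - 7.14) = 13.68 / 6.92 = 1.977 g/cm^3

1.977


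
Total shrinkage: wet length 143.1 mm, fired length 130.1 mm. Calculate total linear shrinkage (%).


TS = (143.1 - 130.1) / 143.1 * 100 = 9.08%

9.08


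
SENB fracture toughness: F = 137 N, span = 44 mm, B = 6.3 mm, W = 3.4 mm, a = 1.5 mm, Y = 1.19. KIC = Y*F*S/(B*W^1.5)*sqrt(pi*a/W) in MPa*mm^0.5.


KIC = 1.19*137*44/(6.3*3.4^1.5)*sqrt(pi*1.5/3.4) = 213.82

213.82


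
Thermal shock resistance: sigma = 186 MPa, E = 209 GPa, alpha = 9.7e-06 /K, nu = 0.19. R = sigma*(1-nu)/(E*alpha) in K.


R = 186*(1-0.19)/(209*1000*9.7e-06) = 74 K

74


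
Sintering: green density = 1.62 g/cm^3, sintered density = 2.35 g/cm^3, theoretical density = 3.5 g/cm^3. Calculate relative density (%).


Relative = 2.35 / 3.5 * 100 = 67.1%

67.1


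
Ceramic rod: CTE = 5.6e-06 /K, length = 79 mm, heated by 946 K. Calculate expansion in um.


dL = 5.6e-06 * 79 * 946 * 1000 = 418.51 um

418.51


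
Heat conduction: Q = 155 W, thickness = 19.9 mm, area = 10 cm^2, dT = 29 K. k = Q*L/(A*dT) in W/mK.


k = 155*19.9/1000/(10/10000*29) = 106.36 W/mK

106.36


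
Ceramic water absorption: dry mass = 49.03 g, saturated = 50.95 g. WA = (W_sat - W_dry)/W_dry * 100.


WA = (50.95 - 49.03) / 49.03 * 100 = 3.92%

3.92


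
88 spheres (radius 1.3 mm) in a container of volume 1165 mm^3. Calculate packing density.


V_sphere = 4/3*pi*1.3^3 = 9.2028 mm^3
Total V = 88*9.2028 = 809.8464 mm^3
PD = 809.8464 / 1165 = 0.695

0.695


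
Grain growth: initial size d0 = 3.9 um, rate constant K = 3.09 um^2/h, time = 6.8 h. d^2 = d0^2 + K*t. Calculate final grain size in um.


d^2 = 3.9^2 + 3.09*6.8 = 36.222
d = sqrt(36.222) = 6.02 um

6.02
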